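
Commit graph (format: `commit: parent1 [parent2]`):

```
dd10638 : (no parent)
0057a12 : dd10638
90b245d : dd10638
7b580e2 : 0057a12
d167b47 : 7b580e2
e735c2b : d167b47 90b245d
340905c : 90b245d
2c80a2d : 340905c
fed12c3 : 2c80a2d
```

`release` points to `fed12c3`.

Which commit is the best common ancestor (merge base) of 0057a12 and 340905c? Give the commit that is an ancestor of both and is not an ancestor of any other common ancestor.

Ancestors of 0057a12: {0057a12, dd10638}.
Ancestors of 340905c: {340905c, 90b245d, dd10638}.
Common ancestors: {dd10638}.
The only common ancestor is dd10638, so it is the merge base.

dd10638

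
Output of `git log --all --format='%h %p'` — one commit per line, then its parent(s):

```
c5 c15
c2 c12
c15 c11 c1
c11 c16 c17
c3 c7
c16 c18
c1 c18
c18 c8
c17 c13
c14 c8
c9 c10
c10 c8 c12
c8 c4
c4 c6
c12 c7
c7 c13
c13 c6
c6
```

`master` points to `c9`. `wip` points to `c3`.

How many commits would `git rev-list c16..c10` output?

4

Reachable from c10: {c10, c12, c13, c4, c6, c7, c8}.
Reachable from c16: {c16, c18, c4, c6, c8}.
In c10's history but not c16's: {c10, c12, c13, c7} — 4 commits.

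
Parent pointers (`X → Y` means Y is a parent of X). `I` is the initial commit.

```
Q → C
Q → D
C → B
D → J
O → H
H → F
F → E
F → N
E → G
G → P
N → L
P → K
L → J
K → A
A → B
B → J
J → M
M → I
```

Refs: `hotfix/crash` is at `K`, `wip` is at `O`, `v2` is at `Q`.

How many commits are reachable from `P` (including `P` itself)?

7

Walking parent pointers from P: reachable set = {A, B, I, J, K, M, P}.
That is 7 commits.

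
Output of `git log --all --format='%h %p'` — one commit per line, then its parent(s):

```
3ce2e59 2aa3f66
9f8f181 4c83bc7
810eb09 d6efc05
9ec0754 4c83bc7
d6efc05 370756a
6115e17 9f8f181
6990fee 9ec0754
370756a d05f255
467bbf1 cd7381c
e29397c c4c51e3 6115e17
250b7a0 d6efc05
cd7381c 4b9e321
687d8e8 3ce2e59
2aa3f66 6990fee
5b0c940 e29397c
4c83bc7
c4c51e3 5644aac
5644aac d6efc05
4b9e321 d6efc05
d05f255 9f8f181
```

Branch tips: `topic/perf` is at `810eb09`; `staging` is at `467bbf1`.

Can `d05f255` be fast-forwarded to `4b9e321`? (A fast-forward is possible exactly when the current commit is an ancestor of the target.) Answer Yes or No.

Yes

A fast-forward from d05f255 to 4b9e321 is possible iff d05f255 is an ancestor of 4b9e321.
Ancestors of 4b9e321: {370756a, 4b9e321, 4c83bc7, 9f8f181, d05f255, d6efc05}.
d05f255 is among them, so fast-forward is possible.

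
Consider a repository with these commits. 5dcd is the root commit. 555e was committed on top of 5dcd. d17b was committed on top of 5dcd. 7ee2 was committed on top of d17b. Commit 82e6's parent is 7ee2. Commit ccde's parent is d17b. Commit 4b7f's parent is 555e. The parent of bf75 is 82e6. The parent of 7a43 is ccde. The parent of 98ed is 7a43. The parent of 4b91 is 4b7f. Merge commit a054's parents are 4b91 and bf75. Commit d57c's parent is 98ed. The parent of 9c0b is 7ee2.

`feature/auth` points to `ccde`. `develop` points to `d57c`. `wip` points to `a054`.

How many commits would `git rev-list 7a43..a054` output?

7

Reachable from a054: {4b7f, 4b91, 555e, 5dcd, 7ee2, 82e6, a054, bf75, d17b}.
Reachable from 7a43: {5dcd, 7a43, ccde, d17b}.
In a054's history but not 7a43's: {4b7f, 4b91, 555e, 7ee2, 82e6, a054, bf75} — 7 commits.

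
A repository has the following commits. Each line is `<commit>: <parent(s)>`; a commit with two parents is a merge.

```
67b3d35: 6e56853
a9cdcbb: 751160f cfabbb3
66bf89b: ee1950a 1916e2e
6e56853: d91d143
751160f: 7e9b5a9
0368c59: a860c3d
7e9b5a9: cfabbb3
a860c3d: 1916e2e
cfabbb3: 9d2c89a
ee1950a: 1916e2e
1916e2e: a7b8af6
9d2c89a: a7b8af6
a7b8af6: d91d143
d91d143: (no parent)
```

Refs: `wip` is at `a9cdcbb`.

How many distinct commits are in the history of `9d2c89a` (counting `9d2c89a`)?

3

Walking parent pointers from 9d2c89a: reachable set = {9d2c89a, a7b8af6, d91d143}.
That is 3 commits.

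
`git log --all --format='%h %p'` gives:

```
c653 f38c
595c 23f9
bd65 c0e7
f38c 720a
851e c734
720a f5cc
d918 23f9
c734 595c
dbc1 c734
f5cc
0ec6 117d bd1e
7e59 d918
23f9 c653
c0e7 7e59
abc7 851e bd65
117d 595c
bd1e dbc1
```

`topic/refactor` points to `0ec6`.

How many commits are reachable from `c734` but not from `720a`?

Reachable from c734: {23f9, 595c, 720a, c653, c734, f38c, f5cc}.
Reachable from 720a: {720a, f5cc}.
In c734's history but not 720a's: {23f9, 595c, c653, c734, f38c} — 5 commits.

5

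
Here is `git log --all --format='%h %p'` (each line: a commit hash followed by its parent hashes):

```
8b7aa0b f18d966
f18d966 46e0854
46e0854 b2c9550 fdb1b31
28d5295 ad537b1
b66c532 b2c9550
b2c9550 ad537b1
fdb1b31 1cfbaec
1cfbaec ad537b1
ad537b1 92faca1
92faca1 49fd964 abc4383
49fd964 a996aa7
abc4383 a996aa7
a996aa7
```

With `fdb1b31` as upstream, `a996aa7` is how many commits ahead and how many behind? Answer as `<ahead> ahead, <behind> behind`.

0 ahead, 6 behind

Reachable from a996aa7: {a996aa7}.
Reachable from fdb1b31: {1cfbaec, 49fd964, 92faca1, a996aa7, abc4383, ad537b1, fdb1b31}.
Only in a996aa7's history (ahead): {} — 0.
Only in fdb1b31's history (behind): {1cfbaec, 49fd964, 92faca1, abc4383, ad537b1, fdb1b31} — 6.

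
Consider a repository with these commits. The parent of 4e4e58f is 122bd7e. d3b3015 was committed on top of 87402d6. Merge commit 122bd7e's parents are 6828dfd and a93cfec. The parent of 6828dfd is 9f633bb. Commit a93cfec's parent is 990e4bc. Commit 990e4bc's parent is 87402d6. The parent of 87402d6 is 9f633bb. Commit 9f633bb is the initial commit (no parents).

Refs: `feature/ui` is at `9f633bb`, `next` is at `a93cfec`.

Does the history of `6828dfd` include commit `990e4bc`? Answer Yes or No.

Ancestors of 6828dfd: {6828dfd, 9f633bb}.
990e4bc is not in that set, so it is not an ancestor of 6828dfd.

No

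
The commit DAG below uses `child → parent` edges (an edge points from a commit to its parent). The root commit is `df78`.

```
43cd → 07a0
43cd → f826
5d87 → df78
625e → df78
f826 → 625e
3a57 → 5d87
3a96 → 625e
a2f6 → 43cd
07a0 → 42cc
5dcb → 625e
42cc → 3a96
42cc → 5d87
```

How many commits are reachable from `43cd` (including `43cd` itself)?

8

Walking parent pointers from 43cd: reachable set = {07a0, 3a96, 42cc, 43cd, 5d87, 625e, df78, f826}.
That is 8 commits.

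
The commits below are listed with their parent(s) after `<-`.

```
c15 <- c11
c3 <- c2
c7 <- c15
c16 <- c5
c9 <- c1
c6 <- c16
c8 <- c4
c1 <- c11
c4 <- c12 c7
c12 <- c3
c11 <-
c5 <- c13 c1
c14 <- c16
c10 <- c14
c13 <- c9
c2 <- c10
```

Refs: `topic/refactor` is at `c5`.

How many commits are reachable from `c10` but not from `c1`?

6

Reachable from c10: {c1, c10, c11, c13, c14, c16, c5, c9}.
Reachable from c1: {c1, c11}.
In c10's history but not c1's: {c10, c13, c14, c16, c5, c9} — 6 commits.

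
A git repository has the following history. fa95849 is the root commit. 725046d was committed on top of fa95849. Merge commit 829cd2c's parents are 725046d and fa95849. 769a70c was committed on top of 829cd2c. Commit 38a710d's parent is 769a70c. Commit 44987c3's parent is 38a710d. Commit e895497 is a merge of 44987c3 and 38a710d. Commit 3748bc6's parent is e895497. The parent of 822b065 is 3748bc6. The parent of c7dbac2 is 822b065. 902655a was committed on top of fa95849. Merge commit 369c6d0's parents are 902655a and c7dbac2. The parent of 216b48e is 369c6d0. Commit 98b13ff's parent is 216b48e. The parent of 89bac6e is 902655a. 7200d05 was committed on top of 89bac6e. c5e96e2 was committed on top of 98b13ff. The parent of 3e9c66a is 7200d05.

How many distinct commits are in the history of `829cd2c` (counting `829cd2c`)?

3

Walking parent pointers from 829cd2c: reachable set = {725046d, 829cd2c, fa95849}.
That is 3 commits.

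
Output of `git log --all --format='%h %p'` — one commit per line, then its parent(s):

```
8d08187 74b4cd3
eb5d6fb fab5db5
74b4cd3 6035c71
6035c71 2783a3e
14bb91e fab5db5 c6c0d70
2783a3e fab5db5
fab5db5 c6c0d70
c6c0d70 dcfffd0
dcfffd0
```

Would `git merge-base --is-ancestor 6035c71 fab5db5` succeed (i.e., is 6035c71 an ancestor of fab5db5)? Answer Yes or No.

No

Ancestors of fab5db5: {c6c0d70, dcfffd0, fab5db5}.
6035c71 is not in that set, so it is not an ancestor of fab5db5.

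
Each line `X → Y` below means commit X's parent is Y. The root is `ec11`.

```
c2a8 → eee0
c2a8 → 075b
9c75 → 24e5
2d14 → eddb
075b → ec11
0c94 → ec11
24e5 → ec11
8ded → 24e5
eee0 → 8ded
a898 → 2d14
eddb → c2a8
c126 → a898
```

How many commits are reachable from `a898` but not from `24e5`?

Reachable from a898: {075b, 24e5, 2d14, 8ded, a898, c2a8, ec11, eddb, eee0}.
Reachable from 24e5: {24e5, ec11}.
In a898's history but not 24e5's: {075b, 2d14, 8ded, a898, c2a8, eddb, eee0} — 7 commits.

7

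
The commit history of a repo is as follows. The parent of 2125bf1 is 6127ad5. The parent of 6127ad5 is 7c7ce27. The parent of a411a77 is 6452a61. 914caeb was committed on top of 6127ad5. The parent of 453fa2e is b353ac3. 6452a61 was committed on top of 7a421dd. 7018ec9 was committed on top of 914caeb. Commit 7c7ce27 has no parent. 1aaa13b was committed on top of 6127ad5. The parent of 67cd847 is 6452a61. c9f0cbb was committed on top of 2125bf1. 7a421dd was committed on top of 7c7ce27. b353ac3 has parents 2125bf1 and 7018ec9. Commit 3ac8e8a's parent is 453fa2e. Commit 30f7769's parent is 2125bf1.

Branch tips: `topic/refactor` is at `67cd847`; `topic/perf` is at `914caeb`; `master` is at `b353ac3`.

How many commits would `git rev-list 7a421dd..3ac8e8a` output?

Reachable from 3ac8e8a: {2125bf1, 3ac8e8a, 453fa2e, 6127ad5, 7018ec9, 7c7ce27, 914caeb, b353ac3}.
Reachable from 7a421dd: {7a421dd, 7c7ce27}.
In 3ac8e8a's history but not 7a421dd's: {2125bf1, 3ac8e8a, 453fa2e, 6127ad5, 7018ec9, 914caeb, b353ac3} — 7 commits.

7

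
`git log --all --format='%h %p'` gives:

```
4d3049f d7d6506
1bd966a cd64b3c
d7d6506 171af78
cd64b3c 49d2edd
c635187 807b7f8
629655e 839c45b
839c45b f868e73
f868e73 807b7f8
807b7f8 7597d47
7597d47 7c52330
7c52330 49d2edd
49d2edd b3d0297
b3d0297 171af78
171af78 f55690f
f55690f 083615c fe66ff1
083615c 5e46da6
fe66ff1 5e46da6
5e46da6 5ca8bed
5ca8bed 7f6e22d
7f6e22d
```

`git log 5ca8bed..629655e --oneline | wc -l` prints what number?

Reachable from 629655e: {083615c, 171af78, 49d2edd, 5ca8bed, 5e46da6, 629655e, 7597d47, 7c52330, 7f6e22d, 807b7f8, 839c45b, b3d0297, f55690f, f868e73, fe66ff1}.
Reachable from 5ca8bed: {5ca8bed, 7f6e22d}.
In 629655e's history but not 5ca8bed's: {083615c, 171af78, 49d2edd, 5e46da6, 629655e, 7597d47, 7c52330, 807b7f8, 839c45b, b3d0297, f55690f, f868e73, fe66ff1} — 13 commits.

13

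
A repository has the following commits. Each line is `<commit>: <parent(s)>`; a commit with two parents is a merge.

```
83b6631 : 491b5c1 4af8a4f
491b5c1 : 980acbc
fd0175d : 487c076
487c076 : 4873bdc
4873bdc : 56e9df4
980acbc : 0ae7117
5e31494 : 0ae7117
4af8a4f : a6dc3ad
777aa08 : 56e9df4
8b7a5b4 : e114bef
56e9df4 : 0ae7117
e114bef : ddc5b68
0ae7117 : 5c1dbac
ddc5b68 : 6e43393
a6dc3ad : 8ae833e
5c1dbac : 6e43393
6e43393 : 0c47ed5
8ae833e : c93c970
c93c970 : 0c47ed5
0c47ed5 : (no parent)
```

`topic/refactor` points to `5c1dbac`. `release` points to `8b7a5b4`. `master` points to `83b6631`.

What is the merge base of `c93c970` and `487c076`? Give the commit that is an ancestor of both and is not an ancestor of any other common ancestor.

Ancestors of c93c970: {0c47ed5, c93c970}.
Ancestors of 487c076: {0ae7117, 0c47ed5, 4873bdc, 487c076, 56e9df4, 5c1dbac, 6e43393}.
Common ancestors: {0c47ed5}.
The only common ancestor is 0c47ed5, so it is the merge base.

0c47ed5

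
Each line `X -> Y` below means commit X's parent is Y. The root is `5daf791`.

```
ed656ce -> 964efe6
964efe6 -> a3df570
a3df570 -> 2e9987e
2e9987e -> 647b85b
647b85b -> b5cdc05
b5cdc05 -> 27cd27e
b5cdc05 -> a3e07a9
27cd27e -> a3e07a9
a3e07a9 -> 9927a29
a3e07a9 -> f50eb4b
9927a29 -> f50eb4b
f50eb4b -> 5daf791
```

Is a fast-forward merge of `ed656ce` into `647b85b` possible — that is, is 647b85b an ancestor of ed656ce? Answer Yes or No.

Yes

A fast-forward from 647b85b to ed656ce is possible iff 647b85b is an ancestor of ed656ce.
Ancestors of ed656ce: {27cd27e, 2e9987e, 5daf791, 647b85b, 964efe6, 9927a29, a3df570, a3e07a9, b5cdc05, ed656ce, f50eb4b}.
647b85b is among them, so fast-forward is possible.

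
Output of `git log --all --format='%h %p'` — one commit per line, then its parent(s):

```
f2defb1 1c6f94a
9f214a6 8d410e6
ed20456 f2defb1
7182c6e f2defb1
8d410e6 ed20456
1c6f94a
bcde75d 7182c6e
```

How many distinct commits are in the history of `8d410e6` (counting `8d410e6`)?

Walking parent pointers from 8d410e6: reachable set = {1c6f94a, 8d410e6, ed20456, f2defb1}.
That is 4 commits.

4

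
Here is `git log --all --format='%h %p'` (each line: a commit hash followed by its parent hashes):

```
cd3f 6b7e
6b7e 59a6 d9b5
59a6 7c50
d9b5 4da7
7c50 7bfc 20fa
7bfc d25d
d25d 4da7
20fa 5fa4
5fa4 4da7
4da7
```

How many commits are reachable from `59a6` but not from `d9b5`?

6

Reachable from 59a6: {20fa, 4da7, 59a6, 5fa4, 7bfc, 7c50, d25d}.
Reachable from d9b5: {4da7, d9b5}.
In 59a6's history but not d9b5's: {20fa, 59a6, 5fa4, 7bfc, 7c50, d25d} — 6 commits.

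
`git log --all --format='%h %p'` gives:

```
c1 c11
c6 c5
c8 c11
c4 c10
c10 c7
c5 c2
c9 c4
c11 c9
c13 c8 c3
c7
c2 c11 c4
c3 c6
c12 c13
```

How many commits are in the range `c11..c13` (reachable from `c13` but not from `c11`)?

Reachable from c13: {c10, c11, c13, c2, c3, c4, c5, c6, c7, c8, c9}.
Reachable from c11: {c10, c11, c4, c7, c9}.
In c13's history but not c11's: {c13, c2, c3, c5, c6, c8} — 6 commits.

6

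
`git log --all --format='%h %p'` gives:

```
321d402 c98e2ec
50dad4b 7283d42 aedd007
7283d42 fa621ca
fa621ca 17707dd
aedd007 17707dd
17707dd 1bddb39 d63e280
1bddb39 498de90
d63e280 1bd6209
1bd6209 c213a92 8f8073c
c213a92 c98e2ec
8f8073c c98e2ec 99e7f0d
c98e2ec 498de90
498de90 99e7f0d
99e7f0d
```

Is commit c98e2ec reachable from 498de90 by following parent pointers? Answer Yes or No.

Ancestors of 498de90: {498de90, 99e7f0d}.
c98e2ec is not in that set, so it is not an ancestor of 498de90.

No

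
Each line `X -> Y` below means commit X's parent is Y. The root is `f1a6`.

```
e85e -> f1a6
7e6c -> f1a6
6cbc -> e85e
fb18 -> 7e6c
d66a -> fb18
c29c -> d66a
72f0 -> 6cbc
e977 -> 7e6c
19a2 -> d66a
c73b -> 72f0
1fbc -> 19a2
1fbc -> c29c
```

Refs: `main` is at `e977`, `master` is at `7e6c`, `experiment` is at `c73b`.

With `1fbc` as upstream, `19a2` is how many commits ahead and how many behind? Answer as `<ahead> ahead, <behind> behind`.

Reachable from 19a2: {19a2, 7e6c, d66a, f1a6, fb18}.
Reachable from 1fbc: {19a2, 1fbc, 7e6c, c29c, d66a, f1a6, fb18}.
Only in 19a2's history (ahead): {} — 0.
Only in 1fbc's history (behind): {1fbc, c29c} — 2.

0 ahead, 2 behind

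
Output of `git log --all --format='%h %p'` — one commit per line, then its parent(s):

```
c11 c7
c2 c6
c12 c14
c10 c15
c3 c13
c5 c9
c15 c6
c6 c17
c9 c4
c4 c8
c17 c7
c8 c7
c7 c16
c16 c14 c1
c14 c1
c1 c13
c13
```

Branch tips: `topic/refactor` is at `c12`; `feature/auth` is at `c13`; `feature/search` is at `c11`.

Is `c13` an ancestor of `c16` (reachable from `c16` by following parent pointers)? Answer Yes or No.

Ancestors of c16 (commits reachable by following parents): {c1, c13, c14, c16}.
c13 is in that set, so it is an ancestor of c16.

Yes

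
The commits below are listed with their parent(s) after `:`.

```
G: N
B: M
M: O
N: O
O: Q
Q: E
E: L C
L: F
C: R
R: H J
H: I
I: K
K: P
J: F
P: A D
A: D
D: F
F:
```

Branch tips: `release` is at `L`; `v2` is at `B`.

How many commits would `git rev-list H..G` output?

Reachable from G: {A, C, D, E, F, G, H, I, J, K, L, N, O, P, Q, R}.
Reachable from H: {A, D, F, H, I, K, P}.
In G's history but not H's: {C, E, G, J, L, N, O, Q, R} — 9 commits.

9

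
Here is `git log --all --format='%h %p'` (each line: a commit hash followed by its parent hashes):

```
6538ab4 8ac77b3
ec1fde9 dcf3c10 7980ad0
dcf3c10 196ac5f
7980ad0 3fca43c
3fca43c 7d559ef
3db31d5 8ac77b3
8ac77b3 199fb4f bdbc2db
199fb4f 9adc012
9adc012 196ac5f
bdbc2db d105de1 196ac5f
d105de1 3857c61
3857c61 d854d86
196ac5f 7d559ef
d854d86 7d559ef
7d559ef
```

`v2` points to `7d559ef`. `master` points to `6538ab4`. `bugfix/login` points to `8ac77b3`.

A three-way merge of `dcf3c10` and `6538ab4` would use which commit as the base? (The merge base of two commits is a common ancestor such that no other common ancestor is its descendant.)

196ac5f

Ancestors of dcf3c10: {196ac5f, 7d559ef, dcf3c10}.
Ancestors of 6538ab4: {196ac5f, 199fb4f, 3857c61, 6538ab4, 7d559ef, 8ac77b3, 9adc012, bdbc2db, d105de1, d854d86}.
Common ancestors: {196ac5f, 7d559ef}.
Among these, 196ac5f is not an ancestor of any other common ancestor — it is the merge base.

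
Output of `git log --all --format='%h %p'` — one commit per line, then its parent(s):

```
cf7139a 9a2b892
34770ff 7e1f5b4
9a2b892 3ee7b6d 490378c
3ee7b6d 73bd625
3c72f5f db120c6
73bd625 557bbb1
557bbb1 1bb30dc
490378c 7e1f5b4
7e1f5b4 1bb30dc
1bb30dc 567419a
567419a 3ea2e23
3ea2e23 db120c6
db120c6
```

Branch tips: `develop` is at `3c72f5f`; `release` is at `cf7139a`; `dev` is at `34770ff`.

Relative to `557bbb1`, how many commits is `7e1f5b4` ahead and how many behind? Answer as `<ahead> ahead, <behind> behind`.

1 ahead, 1 behind

Reachable from 7e1f5b4: {1bb30dc, 3ea2e23, 567419a, 7e1f5b4, db120c6}.
Reachable from 557bbb1: {1bb30dc, 3ea2e23, 557bbb1, 567419a, db120c6}.
Only in 7e1f5b4's history (ahead): {7e1f5b4} — 1.
Only in 557bbb1's history (behind): {557bbb1} — 1.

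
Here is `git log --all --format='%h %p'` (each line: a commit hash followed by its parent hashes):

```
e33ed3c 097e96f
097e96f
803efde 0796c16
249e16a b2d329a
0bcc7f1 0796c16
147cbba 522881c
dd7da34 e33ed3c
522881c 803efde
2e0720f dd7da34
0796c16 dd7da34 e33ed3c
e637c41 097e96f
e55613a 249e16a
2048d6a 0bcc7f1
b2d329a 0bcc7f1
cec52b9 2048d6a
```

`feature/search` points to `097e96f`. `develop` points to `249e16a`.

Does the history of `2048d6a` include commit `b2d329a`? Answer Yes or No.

Ancestors of 2048d6a: {0796c16, 097e96f, 0bcc7f1, 2048d6a, dd7da34, e33ed3c}.
b2d329a is not in that set, so it is not an ancestor of 2048d6a.

No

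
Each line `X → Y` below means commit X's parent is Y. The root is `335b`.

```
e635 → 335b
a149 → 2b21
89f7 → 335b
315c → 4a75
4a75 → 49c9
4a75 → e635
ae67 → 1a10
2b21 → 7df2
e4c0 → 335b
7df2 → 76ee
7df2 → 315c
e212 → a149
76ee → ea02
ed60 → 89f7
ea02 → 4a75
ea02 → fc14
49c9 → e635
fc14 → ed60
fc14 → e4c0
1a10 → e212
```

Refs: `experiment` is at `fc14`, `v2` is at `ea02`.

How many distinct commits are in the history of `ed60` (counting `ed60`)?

3

Walking parent pointers from ed60: reachable set = {335b, 89f7, ed60}.
That is 3 commits.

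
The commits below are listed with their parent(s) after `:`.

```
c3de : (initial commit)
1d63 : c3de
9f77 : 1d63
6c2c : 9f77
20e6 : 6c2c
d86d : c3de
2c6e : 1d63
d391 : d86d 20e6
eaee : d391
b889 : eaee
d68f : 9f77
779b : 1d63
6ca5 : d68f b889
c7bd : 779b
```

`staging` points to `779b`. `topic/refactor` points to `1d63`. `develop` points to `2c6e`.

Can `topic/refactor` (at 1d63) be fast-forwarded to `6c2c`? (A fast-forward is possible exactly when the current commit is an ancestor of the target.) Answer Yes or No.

A fast-forward from 1d63 to 6c2c is possible iff 1d63 is an ancestor of 6c2c.
Ancestors of 6c2c: {1d63, 6c2c, 9f77, c3de}.
1d63 is among them, so fast-forward is possible.

Yes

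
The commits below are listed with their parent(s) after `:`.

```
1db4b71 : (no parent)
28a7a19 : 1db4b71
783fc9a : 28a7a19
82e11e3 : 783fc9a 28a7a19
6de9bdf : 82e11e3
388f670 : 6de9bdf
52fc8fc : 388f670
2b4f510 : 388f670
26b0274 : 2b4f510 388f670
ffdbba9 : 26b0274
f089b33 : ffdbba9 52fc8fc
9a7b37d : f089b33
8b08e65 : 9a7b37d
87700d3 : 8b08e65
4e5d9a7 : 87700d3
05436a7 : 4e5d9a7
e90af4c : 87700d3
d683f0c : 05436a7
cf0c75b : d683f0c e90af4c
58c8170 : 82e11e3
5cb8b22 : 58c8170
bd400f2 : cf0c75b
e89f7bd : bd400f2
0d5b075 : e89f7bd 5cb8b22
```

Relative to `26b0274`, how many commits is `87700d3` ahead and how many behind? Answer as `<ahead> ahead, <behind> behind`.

6 ahead, 0 behind

Reachable from 87700d3: {1db4b71, 26b0274, 28a7a19, 2b4f510, 388f670, 52fc8fc, 6de9bdf, 783fc9a, 82e11e3, 87700d3, 8b08e65, 9a7b37d, f089b33, ffdbba9}.
Reachable from 26b0274: {1db4b71, 26b0274, 28a7a19, 2b4f510, 388f670, 6de9bdf, 783fc9a, 82e11e3}.
Only in 87700d3's history (ahead): {52fc8fc, 87700d3, 8b08e65, 9a7b37d, f089b33, ffdbba9} — 6.
Only in 26b0274's history (behind): {} — 0.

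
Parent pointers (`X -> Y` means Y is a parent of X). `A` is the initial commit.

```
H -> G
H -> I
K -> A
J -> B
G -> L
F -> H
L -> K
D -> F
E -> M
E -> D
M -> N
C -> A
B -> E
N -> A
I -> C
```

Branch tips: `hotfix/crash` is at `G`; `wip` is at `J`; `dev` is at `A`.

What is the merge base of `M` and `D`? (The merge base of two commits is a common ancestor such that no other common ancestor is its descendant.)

Ancestors of M: {A, M, N}.
Ancestors of D: {A, C, D, F, G, H, I, K, L}.
Common ancestors: {A}.
The only common ancestor is A, so it is the merge base.

A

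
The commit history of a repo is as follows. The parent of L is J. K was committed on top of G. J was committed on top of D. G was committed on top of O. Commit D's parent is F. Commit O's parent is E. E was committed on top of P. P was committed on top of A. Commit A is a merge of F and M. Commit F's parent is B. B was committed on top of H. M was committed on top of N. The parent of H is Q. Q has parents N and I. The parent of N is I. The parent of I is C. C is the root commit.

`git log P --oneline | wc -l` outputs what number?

Walking parent pointers from P: reachable set = {A, B, C, F, H, I, M, N, P, Q}.
That is 10 commits.

10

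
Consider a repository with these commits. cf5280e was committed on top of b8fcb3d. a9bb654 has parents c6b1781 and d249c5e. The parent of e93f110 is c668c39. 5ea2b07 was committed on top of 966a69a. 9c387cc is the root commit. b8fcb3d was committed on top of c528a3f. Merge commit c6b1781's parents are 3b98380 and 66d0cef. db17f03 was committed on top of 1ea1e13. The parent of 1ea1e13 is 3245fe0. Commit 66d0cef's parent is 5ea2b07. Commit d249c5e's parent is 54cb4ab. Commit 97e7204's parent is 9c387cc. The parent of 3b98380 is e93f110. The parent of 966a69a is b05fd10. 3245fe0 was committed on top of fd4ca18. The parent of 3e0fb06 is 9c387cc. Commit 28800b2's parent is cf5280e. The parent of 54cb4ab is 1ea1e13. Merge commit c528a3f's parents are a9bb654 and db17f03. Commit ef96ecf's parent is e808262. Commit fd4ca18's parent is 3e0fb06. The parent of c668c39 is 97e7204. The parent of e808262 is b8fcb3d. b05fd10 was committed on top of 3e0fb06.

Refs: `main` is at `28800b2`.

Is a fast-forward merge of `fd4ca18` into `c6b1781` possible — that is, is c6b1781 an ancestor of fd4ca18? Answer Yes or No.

No

A fast-forward from c6b1781 to fd4ca18 is possible iff c6b1781 is an ancestor of fd4ca18.
Ancestors of fd4ca18: {3e0fb06, 9c387cc, fd4ca18}.
c6b1781 is not among them, so fast-forward is not possible.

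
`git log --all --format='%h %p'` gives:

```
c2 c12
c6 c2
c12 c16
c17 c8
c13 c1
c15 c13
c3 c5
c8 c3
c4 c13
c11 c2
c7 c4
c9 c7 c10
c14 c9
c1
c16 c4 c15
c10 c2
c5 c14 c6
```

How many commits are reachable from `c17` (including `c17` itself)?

Walking parent pointers from c17: reachable set = {c1, c10, c12, c13, c14, c15, c16, c17, c2, c3, c4, c5, c6, c7, c8, c9}.
That is 16 commits.

16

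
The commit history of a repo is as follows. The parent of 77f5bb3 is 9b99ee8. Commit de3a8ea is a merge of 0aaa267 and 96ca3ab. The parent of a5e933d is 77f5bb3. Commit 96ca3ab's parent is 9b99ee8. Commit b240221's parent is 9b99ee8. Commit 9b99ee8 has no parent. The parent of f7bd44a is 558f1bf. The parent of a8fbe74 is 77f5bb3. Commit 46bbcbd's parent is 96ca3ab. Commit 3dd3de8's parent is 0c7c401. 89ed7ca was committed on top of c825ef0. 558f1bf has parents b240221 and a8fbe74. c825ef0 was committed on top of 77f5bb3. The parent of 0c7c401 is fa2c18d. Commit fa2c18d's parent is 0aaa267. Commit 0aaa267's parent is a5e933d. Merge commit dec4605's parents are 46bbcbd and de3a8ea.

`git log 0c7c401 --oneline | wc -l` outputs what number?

6

Walking parent pointers from 0c7c401: reachable set = {0aaa267, 0c7c401, 77f5bb3, 9b99ee8, a5e933d, fa2c18d}.
That is 6 commits.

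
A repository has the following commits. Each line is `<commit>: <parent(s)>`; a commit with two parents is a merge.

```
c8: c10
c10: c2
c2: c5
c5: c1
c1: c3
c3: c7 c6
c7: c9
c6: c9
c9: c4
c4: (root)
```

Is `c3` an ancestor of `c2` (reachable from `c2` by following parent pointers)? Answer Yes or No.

Yes

Ancestors of c2 (commits reachable by following parents): {c1, c2, c3, c4, c5, c6, c7, c9}.
c3 is in that set, so it is an ancestor of c2.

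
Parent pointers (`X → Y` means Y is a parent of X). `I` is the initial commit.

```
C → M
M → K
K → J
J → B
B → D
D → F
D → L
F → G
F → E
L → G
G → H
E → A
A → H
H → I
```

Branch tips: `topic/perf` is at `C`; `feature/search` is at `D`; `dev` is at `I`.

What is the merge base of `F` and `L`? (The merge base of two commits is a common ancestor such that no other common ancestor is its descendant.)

Ancestors of F: {A, E, F, G, H, I}.
Ancestors of L: {G, H, I, L}.
Common ancestors: {G, H, I}.
Among these, G is not an ancestor of any other common ancestor — it is the merge base.

G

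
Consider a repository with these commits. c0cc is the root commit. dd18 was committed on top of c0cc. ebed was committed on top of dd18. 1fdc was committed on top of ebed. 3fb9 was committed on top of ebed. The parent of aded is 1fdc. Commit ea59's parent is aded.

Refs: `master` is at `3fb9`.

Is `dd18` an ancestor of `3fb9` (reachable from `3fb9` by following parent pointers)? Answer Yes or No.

Yes

Ancestors of 3fb9 (commits reachable by following parents): {3fb9, c0cc, dd18, ebed}.
dd18 is in that set, so it is an ancestor of 3fb9.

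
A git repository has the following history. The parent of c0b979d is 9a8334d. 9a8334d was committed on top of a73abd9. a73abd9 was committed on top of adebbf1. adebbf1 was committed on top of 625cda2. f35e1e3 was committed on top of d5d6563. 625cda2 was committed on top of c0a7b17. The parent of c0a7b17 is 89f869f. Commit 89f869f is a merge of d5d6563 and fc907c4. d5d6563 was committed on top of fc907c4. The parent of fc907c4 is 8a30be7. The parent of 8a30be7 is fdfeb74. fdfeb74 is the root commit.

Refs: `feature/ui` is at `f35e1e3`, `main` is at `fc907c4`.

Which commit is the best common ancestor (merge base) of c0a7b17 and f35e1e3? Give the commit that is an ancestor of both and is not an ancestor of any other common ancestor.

Ancestors of c0a7b17: {89f869f, 8a30be7, c0a7b17, d5d6563, fc907c4, fdfeb74}.
Ancestors of f35e1e3: {8a30be7, d5d6563, f35e1e3, fc907c4, fdfeb74}.
Common ancestors: {8a30be7, d5d6563, fc907c4, fdfeb74}.
Among these, d5d6563 is not an ancestor of any other common ancestor — it is the merge base.

d5d6563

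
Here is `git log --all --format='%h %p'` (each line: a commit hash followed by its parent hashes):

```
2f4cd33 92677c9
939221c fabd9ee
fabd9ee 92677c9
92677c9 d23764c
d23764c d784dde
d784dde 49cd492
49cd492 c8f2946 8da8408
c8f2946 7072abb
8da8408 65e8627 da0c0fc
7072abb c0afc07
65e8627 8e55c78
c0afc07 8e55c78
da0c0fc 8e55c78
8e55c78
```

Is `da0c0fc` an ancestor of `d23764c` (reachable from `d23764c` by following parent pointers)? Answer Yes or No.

Ancestors of d23764c (commits reachable by following parents): {49cd492, 65e8627, 7072abb, 8da8408, 8e55c78, c0afc07, c8f2946, d23764c, d784dde, da0c0fc}.
da0c0fc is in that set, so it is an ancestor of d23764c.

Yes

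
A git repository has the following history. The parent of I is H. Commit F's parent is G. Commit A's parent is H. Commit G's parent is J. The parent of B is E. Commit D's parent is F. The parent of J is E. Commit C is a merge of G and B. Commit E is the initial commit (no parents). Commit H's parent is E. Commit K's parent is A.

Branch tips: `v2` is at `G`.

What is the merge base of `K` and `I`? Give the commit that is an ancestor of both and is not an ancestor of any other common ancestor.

H

Ancestors of K: {A, E, H, K}.
Ancestors of I: {E, H, I}.
Common ancestors: {E, H}.
Among these, H is not an ancestor of any other common ancestor — it is the merge base.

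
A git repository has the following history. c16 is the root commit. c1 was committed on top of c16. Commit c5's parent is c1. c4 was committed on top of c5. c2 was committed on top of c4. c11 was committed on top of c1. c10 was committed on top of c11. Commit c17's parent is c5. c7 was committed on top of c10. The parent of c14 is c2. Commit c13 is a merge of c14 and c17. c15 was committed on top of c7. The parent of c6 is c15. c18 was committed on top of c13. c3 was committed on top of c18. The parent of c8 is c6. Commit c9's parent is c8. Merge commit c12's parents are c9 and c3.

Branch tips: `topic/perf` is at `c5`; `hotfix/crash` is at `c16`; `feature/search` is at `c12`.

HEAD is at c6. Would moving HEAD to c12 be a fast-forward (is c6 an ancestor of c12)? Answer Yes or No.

A fast-forward from c6 to c12 is possible iff c6 is an ancestor of c12.
Ancestors of c12: {c1, c10, c11, c12, c13, c14, c15, c16, c17, c18, c2, c3, c4, c5, c6, c7, c8, c9}.
c6 is among them, so fast-forward is possible.

Yes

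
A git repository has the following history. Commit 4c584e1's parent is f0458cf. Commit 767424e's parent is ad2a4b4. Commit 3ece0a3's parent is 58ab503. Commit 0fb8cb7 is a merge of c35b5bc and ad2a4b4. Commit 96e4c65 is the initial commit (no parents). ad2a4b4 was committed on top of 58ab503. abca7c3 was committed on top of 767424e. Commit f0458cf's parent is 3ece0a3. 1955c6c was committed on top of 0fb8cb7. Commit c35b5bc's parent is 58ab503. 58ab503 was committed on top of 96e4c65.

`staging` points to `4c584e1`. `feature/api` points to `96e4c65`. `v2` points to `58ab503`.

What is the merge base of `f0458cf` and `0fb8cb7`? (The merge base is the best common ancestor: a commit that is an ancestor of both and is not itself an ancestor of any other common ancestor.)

Ancestors of f0458cf: {3ece0a3, 58ab503, 96e4c65, f0458cf}.
Ancestors of 0fb8cb7: {0fb8cb7, 58ab503, 96e4c65, ad2a4b4, c35b5bc}.
Common ancestors: {58ab503, 96e4c65}.
Among these, 58ab503 is not an ancestor of any other common ancestor — it is the merge base.

58ab503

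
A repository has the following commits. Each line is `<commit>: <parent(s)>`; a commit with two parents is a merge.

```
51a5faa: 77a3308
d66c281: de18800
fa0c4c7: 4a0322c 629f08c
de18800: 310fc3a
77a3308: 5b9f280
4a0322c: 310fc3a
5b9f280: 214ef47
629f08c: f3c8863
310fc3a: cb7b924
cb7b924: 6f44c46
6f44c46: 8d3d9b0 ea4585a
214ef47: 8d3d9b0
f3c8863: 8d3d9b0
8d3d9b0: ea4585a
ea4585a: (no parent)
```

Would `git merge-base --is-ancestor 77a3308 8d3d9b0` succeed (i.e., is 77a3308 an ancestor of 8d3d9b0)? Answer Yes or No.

Ancestors of 8d3d9b0: {8d3d9b0, ea4585a}.
77a3308 is not in that set, so it is not an ancestor of 8d3d9b0.

No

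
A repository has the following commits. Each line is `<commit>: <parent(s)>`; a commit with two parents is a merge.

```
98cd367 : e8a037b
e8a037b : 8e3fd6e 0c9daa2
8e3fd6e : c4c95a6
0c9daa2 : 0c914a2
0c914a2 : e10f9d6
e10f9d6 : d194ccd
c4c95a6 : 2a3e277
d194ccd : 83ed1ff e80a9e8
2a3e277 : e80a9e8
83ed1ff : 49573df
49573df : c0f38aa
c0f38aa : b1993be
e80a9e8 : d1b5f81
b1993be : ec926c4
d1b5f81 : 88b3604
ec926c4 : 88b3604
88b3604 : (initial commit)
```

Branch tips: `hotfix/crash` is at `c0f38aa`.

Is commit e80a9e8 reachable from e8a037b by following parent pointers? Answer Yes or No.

Ancestors of e8a037b (commits reachable by following parents): {0c914a2, 0c9daa2, 2a3e277, 49573df, 83ed1ff, 88b3604, 8e3fd6e, b1993be, c0f38aa, c4c95a6, d194ccd, d1b5f81, e10f9d6, e80a9e8, e8a037b, ec926c4}.
e80a9e8 is in that set, so it is an ancestor of e8a037b.

Yes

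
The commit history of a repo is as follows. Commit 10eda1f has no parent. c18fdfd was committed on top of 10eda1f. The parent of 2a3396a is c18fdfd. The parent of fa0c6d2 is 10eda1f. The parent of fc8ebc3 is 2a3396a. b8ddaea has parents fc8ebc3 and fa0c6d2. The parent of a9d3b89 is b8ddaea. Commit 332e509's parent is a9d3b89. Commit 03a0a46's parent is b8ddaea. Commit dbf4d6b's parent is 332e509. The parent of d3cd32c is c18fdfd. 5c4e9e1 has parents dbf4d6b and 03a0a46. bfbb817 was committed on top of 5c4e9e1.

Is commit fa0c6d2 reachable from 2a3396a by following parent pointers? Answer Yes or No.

No

Ancestors of 2a3396a: {10eda1f, 2a3396a, c18fdfd}.
fa0c6d2 is not in that set, so it is not an ancestor of 2a3396a.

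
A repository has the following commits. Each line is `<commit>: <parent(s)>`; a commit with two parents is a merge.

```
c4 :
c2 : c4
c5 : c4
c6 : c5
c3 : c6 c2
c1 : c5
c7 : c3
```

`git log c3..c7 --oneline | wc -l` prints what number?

Reachable from c7: {c2, c3, c4, c5, c6, c7}.
Reachable from c3: {c2, c3, c4, c5, c6}.
In c7's history but not c3's: {c7} — 1 commit.

1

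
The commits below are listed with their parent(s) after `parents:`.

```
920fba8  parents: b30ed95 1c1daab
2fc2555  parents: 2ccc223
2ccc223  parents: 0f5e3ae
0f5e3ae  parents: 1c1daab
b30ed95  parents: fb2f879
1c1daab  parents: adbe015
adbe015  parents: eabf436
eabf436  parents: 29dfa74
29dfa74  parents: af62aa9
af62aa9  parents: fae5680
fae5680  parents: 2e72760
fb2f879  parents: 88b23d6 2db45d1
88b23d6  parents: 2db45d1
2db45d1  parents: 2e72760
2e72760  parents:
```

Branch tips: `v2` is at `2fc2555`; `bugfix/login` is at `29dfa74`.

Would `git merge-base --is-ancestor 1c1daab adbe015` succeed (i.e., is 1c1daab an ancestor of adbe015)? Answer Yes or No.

Ancestors of adbe015: {29dfa74, 2e72760, adbe015, af62aa9, eabf436, fae5680}.
1c1daab is not in that set, so it is not an ancestor of adbe015.

No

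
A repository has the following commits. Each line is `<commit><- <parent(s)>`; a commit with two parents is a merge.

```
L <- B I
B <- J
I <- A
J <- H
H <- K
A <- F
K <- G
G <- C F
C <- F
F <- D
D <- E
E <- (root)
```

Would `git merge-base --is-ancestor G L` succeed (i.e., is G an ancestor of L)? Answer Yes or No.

Ancestors of L (commits reachable by following parents): {A, B, C, D, E, F, G, H, I, J, K, L}.
G is in that set, so it is an ancestor of L.

Yes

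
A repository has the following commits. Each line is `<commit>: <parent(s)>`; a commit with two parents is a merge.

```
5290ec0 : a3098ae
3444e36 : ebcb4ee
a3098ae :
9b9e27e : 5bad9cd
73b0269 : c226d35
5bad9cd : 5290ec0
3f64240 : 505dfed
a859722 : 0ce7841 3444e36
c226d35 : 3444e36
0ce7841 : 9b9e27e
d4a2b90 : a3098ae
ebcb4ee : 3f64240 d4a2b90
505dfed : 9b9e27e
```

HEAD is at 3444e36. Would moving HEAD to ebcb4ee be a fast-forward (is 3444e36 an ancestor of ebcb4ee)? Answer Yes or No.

A fast-forward from 3444e36 to ebcb4ee is possible iff 3444e36 is an ancestor of ebcb4ee.
Ancestors of ebcb4ee: {3f64240, 505dfed, 5290ec0, 5bad9cd, 9b9e27e, a3098ae, d4a2b90, ebcb4ee}.
3444e36 is not among them, so fast-forward is not possible.

No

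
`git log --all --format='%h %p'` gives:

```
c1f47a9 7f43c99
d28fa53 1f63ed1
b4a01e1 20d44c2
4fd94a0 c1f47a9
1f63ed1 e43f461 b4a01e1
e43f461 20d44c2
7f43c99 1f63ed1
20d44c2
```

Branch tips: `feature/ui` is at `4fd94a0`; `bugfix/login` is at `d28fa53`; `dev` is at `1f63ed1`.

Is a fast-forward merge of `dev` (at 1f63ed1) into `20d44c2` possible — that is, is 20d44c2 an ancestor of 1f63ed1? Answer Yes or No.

A fast-forward from 20d44c2 to 1f63ed1 is possible iff 20d44c2 is an ancestor of 1f63ed1.
Ancestors of 1f63ed1: {1f63ed1, 20d44c2, b4a01e1, e43f461}.
20d44c2 is among them, so fast-forward is possible.

Yes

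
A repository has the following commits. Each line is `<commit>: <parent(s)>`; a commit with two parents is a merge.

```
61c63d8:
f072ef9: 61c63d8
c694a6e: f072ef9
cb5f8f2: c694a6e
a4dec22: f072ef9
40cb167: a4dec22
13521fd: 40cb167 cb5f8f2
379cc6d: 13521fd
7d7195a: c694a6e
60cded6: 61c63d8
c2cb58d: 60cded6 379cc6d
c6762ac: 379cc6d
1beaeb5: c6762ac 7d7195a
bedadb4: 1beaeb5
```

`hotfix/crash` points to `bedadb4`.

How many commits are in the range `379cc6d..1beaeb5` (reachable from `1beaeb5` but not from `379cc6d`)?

Reachable from 1beaeb5: {13521fd, 1beaeb5, 379cc6d, 40cb167, 61c63d8, 7d7195a, a4dec22, c6762ac, c694a6e, cb5f8f2, f072ef9}.
Reachable from 379cc6d: {13521fd, 379cc6d, 40cb167, 61c63d8, a4dec22, c694a6e, cb5f8f2, f072ef9}.
In 1beaeb5's history but not 379cc6d's: {1beaeb5, 7d7195a, c6762ac} — 3 commits.

3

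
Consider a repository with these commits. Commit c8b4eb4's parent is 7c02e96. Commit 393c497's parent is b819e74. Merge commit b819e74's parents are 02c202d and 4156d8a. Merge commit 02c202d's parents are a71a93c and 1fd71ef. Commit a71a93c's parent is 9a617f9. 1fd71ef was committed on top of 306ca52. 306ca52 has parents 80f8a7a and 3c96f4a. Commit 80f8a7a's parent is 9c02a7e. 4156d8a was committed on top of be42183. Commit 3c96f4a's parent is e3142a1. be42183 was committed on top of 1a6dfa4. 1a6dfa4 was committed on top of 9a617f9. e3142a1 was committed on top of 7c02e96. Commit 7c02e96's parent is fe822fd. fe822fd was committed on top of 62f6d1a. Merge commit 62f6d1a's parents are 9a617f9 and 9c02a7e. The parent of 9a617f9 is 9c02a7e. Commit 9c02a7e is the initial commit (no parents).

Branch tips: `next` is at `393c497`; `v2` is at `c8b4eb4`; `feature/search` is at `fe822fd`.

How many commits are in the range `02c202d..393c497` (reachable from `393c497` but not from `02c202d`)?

5

Reachable from 393c497: {02c202d, 1a6dfa4, 1fd71ef, 306ca52, 393c497, 3c96f4a, 4156d8a, 62f6d1a, 7c02e96, 80f8a7a, 9a617f9, 9c02a7e, a71a93c, b819e74, be42183, e3142a1, fe822fd}.
Reachable from 02c202d: {02c202d, 1fd71ef, 306ca52, 3c96f4a, 62f6d1a, 7c02e96, 80f8a7a, 9a617f9, 9c02a7e, a71a93c, e3142a1, fe822fd}.
In 393c497's history but not 02c202d's: {1a6dfa4, 393c497, 4156d8a, b819e74, be42183} — 5 commits.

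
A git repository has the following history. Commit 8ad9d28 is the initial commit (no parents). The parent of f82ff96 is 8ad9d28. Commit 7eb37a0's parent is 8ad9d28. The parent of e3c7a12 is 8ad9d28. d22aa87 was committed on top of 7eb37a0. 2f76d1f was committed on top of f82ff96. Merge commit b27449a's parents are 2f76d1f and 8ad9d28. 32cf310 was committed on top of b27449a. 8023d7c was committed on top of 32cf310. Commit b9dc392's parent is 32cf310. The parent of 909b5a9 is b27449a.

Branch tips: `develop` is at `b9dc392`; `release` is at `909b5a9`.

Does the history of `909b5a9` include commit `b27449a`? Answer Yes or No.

Yes

Ancestors of 909b5a9 (commits reachable by following parents): {2f76d1f, 8ad9d28, 909b5a9, b27449a, f82ff96}.
b27449a is in that set, so it is an ancestor of 909b5a9.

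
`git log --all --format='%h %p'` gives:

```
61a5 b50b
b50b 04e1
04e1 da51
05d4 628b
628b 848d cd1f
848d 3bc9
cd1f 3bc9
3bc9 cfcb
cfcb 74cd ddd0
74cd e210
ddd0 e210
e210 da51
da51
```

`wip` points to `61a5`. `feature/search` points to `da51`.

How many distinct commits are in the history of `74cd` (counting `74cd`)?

Walking parent pointers from 74cd: reachable set = {74cd, da51, e210}.
That is 3 commits.

3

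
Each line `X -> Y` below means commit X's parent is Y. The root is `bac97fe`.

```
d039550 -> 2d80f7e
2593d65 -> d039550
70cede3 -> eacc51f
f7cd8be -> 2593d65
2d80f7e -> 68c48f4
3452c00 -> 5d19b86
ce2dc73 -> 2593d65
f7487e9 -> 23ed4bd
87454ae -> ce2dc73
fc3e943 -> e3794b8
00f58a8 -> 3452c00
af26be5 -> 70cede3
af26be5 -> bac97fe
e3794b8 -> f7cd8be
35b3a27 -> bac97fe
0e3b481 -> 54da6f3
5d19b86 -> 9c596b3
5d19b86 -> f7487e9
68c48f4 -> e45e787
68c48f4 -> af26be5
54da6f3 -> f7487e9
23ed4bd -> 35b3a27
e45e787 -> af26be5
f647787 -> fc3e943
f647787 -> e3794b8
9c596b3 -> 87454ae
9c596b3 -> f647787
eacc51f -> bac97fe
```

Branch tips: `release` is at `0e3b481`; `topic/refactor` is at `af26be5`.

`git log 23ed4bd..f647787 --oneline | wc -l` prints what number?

12

Reachable from f647787: {2593d65, 2d80f7e, 68c48f4, 70cede3, af26be5, bac97fe, d039550, e3794b8, e45e787, eacc51f, f647787, f7cd8be, fc3e943}.
Reachable from 23ed4bd: {23ed4bd, 35b3a27, bac97fe}.
In f647787's history but not 23ed4bd's: {2593d65, 2d80f7e, 68c48f4, 70cede3, af26be5, d039550, e3794b8, e45e787, eacc51f, f647787, f7cd8be, fc3e943} — 12 commits.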